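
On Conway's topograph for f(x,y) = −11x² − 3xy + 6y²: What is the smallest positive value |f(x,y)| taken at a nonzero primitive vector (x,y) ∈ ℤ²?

descent: ρ → (6,15,-2)  [lands on river]
river: ρ → (-2,13,13)
river: ρ → (13,13,-2)
river: ρ → (-2,15,6)
river: ρ → (6,9,-8)
river: ρ → (-8,7,7)
river: ρ → (7,7,-8)
river: ρ → (-8,9,6)
closes: descent 1, river 8
min |a| on river = 2

2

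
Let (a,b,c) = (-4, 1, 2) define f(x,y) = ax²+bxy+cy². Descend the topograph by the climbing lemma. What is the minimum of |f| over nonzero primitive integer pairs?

descent: ρ → (2,3,-3)  [lands on river]
river: ρ → (-3,3,2)
river: ρ → (2,5,-1)
river: ρ → (-1,5,2)
closes: descent 1, river 4
min |a| on river = 1

1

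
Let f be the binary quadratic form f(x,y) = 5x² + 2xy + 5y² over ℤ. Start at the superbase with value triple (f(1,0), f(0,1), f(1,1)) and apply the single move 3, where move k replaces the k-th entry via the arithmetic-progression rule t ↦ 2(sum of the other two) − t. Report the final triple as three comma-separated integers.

start (5,5,12) = (f(1,0),f(0,1),f(1,1))
replace slot 3: 2·(5+5) − 12 = 8 → (5,5,8)

5,5,8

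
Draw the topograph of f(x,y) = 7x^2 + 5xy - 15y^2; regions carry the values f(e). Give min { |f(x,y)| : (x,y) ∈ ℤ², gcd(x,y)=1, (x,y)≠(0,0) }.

descent: ρ → (-15,-5,7)
descent: ρ → (7,19,-3)  [lands on river]
river: ρ → (-3,17,13)
river: ρ → (13,9,-7)
river: ρ → (-7,19,3)
river: ρ → (3,17,-13)
river: ρ → (-13,9,7)
closes: descent 2, river 6
min |a| on river = 3

3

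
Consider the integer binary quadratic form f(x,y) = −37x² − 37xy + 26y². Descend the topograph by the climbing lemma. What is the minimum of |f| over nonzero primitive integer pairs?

descent: ρ → (26,37,-37)  [lands on river]
river: ρ → (-37,37,26)
river: ρ → (26,67,-7)
river: ρ → (-7,59,62)
river: ρ → (62,65,-4)
river: ρ → (-4,71,11)
river: ρ → (11,61,-34)
river: ρ → (-34,7,38)
river: ρ → (38,69,-3)
river: ρ → (-3,69,38)
river: ρ → (38,7,-34)
river: ρ → (-34,61,11)
river: ρ → (11,71,-4)
river: ρ → (-4,65,62)
river: ρ → (62,59,-7)
river: ρ → (-7,67,26)
closes: descent 1, river 16
min |a| on river = 3

3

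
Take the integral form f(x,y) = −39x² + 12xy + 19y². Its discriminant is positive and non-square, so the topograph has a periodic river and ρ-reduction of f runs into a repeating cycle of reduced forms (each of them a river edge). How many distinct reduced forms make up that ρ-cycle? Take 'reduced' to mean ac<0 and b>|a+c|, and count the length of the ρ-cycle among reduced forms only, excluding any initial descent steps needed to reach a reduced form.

D = 3108, ⌊√D⌋ = 55
descent: ρ → (19,26,-32)  [lands on river]
river: ρ → (-32,38,13)
river: ρ → (13,40,-29)
river: ρ → (-29,18,24)
river: ρ → (24,30,-23)
river: ρ → (-23,16,31)
river: ρ → (31,46,-8)
river: ρ → (-8,50,19)
ρ-cycle length = 8 (tail of 1 descent step not counted)

8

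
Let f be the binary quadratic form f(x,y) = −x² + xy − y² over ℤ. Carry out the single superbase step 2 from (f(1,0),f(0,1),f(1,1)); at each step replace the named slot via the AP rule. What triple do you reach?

start (-1,-1,-1) = (f(1,0),f(0,1),f(1,1))
replace slot 2: 2·((-1)+(-1)) − (-1) = -3 → (-1,-3,-1)

-1,-3,-1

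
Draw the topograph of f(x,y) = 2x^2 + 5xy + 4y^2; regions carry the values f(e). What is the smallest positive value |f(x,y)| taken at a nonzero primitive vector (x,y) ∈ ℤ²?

translate: b→1 (≡5 mod 4), so (2,5,4)→(2,1,1)
flip: (2,1,1)→(1,-1,2)
translate: b→1 (≡-1 mod 2), so (1,-1,2)→(1,1,2)
reduced (well bottom): (1,1,2) with a≤c, −a<b≤a
well minimum = a = 1

1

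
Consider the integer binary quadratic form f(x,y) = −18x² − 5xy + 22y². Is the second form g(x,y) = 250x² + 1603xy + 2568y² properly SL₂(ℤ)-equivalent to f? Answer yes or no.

D₁ = 1609, D₂ = 1609
river cycle of f (length 118): (22, 5, -18), (-18, 31, 9), (9, 23, -30), (-30, 37, 2), (2, 39, -11), (-11, 27, 20), (20, 13, -18), (-18, 23, 15), (15, 37, -4), (-4, 35, 24), … (108 more)
river cycle of g (length 118): (9, 23, -30), (-30, 37, 2), (2, 39, -11), (-11, 27, 20), (20, 13, -18), (-18, 23, 15), (15, 37, -4), (-4, 35, 24), (24, 13, -15), (-15, 17, 22), … (108 more)
cycles coincide ⇒ equivalent

yes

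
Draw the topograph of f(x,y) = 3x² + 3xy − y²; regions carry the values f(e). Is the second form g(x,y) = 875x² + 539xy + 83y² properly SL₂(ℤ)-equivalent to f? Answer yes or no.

D₁ = 21, D₂ = 21
river cycle of f (length 2): (-1, 3, 3), (3, 3, -1)
river cycle of g (length 2): (-1, 3, 3), (3, 3, -1)
cycles coincide ⇒ equivalent

yes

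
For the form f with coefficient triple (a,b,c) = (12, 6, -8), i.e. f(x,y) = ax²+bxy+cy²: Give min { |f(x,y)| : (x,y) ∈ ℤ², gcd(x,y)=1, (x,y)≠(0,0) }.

river: ρ → (-8,10,10)
river: ρ → (10,10,-8)
river: ρ → (-8,6,12)
river: ρ → (12,18,-2)
river: ρ → (-2,18,12)
river: ρ → (12,6,-8)
closes: descent 0, river 6
min |a| on river = 2

2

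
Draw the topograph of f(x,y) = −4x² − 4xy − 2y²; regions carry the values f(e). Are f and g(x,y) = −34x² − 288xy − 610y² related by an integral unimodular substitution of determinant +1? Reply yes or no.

D₁ = -16, D₂ = -16
f is negative-definite; reduce −f:
−f: flip: (4,4,2)→(2,-4,4)
−f: translate: b→0 (≡-4 mod 4), so (2,-4,4)→(2,0,2)
−f: reduced (well bottom): (2,0,2) with a≤c, −a<b≤a
flip sign back: reduced form of f is (-2,0,-2)
g is negative-definite; reduce −g:
−g: translate: b→16 (≡288 mod 68), so (34,288,610)→(34,16,2)
−g: flip: (34,16,2)→(2,-16,34)
−g: translate: b→0 (≡-16 mod 4), so (2,-16,34)→(2,0,2)
−g: reduced (well bottom): (2,0,2) with a≤c, −a<b≤a
flip sign back: reduced form of g is (-2,0,-2)
reduced forms (-2, 0, -2) vs (-2, 0, -2) ⇒ equivalent

yes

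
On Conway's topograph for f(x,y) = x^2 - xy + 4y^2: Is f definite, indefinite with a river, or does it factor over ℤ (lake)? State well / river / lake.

D = b²−4ac = (-1)² − 4·1·4 = -15
D < 0 ⇒ definite ⇒ every region one sign ⇒ single well

well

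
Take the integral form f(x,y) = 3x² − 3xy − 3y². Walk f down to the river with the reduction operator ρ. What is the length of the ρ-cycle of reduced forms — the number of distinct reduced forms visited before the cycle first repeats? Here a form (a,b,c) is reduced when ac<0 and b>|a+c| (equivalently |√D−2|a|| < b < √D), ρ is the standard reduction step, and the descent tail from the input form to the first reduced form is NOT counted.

D = 45, ⌊√D⌋ = 6
descent: ρ → (-3,3,3)  [lands on river]
river: ρ → (3,3,-3)
ρ-cycle length = 2 (tail of 1 descent step not counted)

2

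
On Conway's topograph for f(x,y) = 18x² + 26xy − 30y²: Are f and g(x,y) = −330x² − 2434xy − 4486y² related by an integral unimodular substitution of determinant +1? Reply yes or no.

D₁ = 2836, D₂ = 2836
river cycle of f (length 34): (-30, 34, 14), (14, 50, -6), (-6, 46, 30), (30, 14, -22), (-22, 30, 22), (22, 14, -30), (-30, 46, 6), (6, 50, -14), (-14, 34, 30), (30, 26, -18), … (24 more)
river cycle of g (length 34): (-30, 34, 14), (14, 50, -6), (-6, 46, 30), (30, 14, -22), (-22, 30, 22), (22, 14, -30), (-30, 46, 6), (6, 50, -14), (-14, 34, 30), (30, 26, -18), … (24 more)
cycles coincide ⇒ equivalent

yes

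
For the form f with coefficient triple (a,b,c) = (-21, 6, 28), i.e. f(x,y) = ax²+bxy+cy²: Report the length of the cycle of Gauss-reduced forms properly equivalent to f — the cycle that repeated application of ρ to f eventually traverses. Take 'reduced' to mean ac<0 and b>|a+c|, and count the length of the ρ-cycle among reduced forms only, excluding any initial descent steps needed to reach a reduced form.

D = 2388, ⌊√D⌋ = 48
descent: ρ → (28,-6,-21)
descent: ρ → (-21,48,1)  [lands on river]
river: ρ → (1,48,-21)
river: ρ → (-21,36,13)
river: ρ → (13,42,-12)
river: ρ → (-12,30,31)
river: ρ → (31,32,-11)
river: ρ → (-11,34,28)
river: ρ → (28,22,-17)
river: ρ → (-17,46,4)
river: ρ → (4,42,-39)
river: ρ → (-39,36,7)
river: ρ → (7,48,-3)
river: ρ → (-3,48,7)
river: ρ → (7,36,-39)
river: ρ → (-39,42,4)
river: ρ → (4,46,-17)
river: ρ → (-17,22,28)
river: ρ → (28,34,-11)
river: ρ → (-11,32,31)
river: ρ → (31,30,-12)
river: ρ → (-12,42,13)
river: ρ → (13,36,-21)
ρ-cycle length = 22 (tail of 2 descent steps not counted)

22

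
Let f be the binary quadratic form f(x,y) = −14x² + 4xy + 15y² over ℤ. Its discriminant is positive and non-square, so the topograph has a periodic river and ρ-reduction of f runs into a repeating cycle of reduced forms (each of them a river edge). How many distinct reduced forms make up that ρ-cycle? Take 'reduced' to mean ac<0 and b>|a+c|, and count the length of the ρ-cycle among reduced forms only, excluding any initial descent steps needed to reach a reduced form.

D = 856, ⌊√D⌋ = 29
river: ρ → (15,26,-3)
river: ρ → (-3,28,6)
river: ρ → (6,20,-19)
river: ρ → (-19,18,7)
river: ρ → (7,24,-10)
river: ρ → (-10,16,15)
river: ρ → (15,14,-11)
river: ρ → (-11,8,18)
river: ρ → (18,28,-1)
river: ρ → (-1,28,18)
river: ρ → (18,8,-11)
river: ρ → (-11,14,15)
river: ρ → (15,16,-10)
river: ρ → (-10,24,7)
river: ρ → (7,18,-19)
river: ρ → (-19,20,6)
river: ρ → (6,28,-3)
river: ρ → (-3,26,15)
river: ρ → (15,4,-14)
river: ρ → (-14,24,5)
river: ρ → (5,26,-9)
river: ρ → (-9,28,2)
river: ρ → (2,28,-9)
river: ρ → (-9,26,5)
river: ρ → (5,24,-14)
river: ρ → (-14,4,15)
ρ-cycle length = 26 (tail of 0 descent steps not counted)

26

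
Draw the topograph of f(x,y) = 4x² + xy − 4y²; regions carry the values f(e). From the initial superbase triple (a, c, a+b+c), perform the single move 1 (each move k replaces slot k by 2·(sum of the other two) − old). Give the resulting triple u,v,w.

start (4,-4,1) = (f(1,0),f(0,1),f(1,1))
replace slot 1: 2·((-4)+1) − 4 = -10 → (-10,-4,1)

-10,-4,1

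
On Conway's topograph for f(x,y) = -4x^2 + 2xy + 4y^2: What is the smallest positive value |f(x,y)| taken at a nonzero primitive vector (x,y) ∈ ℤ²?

river: ρ → (4,6,-2)
river: ρ → (-2,6,4)
river: ρ → (4,2,-4)
river: ρ → (-4,6,2)
river: ρ → (2,6,-4)
river: ρ → (-4,2,4)
closes: descent 0, river 6
min |a| on river = 2

2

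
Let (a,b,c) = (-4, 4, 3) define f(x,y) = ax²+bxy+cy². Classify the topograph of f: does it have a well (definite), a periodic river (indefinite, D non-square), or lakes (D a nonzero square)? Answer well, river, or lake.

D = b²−4ac = 4² − 4·(-4)·3 = 64
D = 8² is a perfect square ⇒ form factors over ℤ ⇒ lakes

lake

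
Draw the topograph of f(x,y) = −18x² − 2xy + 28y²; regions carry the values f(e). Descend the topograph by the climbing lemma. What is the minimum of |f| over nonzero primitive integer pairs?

descent: ρ → (28,2,-18)
descent: ρ → (-18,34,12)  [lands on river]
river: ρ → (12,38,-12)
river: ρ → (-12,34,18)
river: ρ → (18,38,-8)
river: ρ → (-8,42,8)
river: ρ → (8,38,-18)
closes: descent 2, river 6
min |a| on river = 8

8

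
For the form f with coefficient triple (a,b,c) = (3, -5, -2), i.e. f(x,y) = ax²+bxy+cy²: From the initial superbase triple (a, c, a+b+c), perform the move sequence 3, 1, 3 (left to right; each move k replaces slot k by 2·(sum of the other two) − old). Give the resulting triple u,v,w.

start (3,-2,-4) = (f(1,0),f(0,1),f(1,1))
replace slot 3: 2·(3+(-2)) − (-4) = 6 → (3,-2,6)
replace slot 1: 2·((-2)+6) − 3 = 5 → (5,-2,6)
replace slot 3: 2·(5+(-2)) − 6 = 0 → (5,-2,0)

5,-2,0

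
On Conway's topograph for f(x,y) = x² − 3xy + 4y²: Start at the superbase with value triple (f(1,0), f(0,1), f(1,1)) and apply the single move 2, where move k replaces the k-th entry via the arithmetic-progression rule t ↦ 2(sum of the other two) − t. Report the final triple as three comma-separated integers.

start (1,4,2) = (f(1,0),f(0,1),f(1,1))
replace slot 2: 2·(1+2) − 4 = 2 → (1,2,2)

1,2,2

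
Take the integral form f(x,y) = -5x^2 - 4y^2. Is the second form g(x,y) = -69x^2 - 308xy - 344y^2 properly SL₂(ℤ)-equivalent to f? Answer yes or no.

D₁ = -80, D₂ = -80
f is negative-definite; reduce −f:
−f: flip: (5,0,4)→(4,0,5)
−f: reduced (well bottom): (4,0,5) with a≤c, −a<b≤a
flip sign back: reduced form of f is (-4,0,-5)
g is negative-definite; reduce −g:
−g: translate: b→32 (≡308 mod 138), so (69,308,344)→(69,32,4)
−g: flip: (69,32,4)→(4,-32,69)
−g: translate: b→0 (≡-32 mod 8), so (4,-32,69)→(4,0,5)
−g: reduced (well bottom): (4,0,5) with a≤c, −a<b≤a
flip sign back: reduced form of g is (-4,0,-5)
reduced forms (-4, 0, -5) vs (-4, 0, -5) ⇒ equivalent

yes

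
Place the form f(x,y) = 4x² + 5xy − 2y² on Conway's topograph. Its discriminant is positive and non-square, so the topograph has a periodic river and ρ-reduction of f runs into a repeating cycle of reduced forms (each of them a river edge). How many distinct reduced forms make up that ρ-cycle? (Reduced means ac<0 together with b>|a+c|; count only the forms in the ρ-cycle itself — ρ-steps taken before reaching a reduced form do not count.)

D = 57, ⌊√D⌋ = 7
river: ρ → (-2,7,1)
river: ρ → (1,7,-2)
river: ρ → (-2,5,4)
river: ρ → (4,3,-3)
river: ρ → (-3,3,4)
river: ρ → (4,5,-2)
ρ-cycle length = 6 (tail of 0 descent steps not counted)

6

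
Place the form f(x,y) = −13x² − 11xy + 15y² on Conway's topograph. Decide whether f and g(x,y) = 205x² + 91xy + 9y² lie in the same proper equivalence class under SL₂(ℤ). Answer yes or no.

D₁ = 901, D₂ = 901
river cycle of f (length 14): (15, 11, -13), (-13, 15, 13), (13, 11, -15), (-15, 19, 9), (9, 17, -17), (-17, 17, 9), (9, 19, -15), (-15, 11, 13), (13, 15, -13), (-13, 11, 15), … (4 more)
river cycle of g (length 14): (9, 17, -17), (-17, 17, 9), (9, 19, -15), (-15, 11, 13), (13, 15, -13), (-13, 11, 15), (15, 19, -9), (-9, 17, 17), (17, 17, -9), (-9, 19, 15), … (4 more)
cycles coincide ⇒ equivalent

yes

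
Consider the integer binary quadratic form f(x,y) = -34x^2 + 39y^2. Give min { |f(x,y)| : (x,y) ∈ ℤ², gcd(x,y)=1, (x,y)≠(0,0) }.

descent: ρ → (39,0,-34)
descent: ρ → (-34,68,5)  [lands on river]
river: ρ → (5,72,-6)
river: ρ → (-6,72,5)
river: ρ → (5,68,-34)
closes: descent 2, river 4
min |a| on river = 5

5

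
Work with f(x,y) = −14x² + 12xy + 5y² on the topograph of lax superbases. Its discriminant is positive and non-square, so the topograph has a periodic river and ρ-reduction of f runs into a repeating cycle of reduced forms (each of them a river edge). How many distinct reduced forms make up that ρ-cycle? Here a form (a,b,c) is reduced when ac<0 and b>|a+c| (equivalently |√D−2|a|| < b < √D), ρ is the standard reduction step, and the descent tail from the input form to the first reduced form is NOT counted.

D = 424, ⌊√D⌋ = 20
river: ρ → (5,18,-5)
river: ρ → (-5,12,14)
river: ρ → (14,16,-3)
river: ρ → (-3,20,2)
river: ρ → (2,20,-3)
river: ρ → (-3,16,14)
river: ρ → (14,12,-5)
river: ρ → (-5,18,5)
river: ρ → (5,12,-14)
river: ρ → (-14,16,3)
river: ρ → (3,20,-2)
river: ρ → (-2,20,3)
river: ρ → (3,16,-14)
river: ρ → (-14,12,5)
ρ-cycle length = 14 (tail of 0 descent steps not counted)

14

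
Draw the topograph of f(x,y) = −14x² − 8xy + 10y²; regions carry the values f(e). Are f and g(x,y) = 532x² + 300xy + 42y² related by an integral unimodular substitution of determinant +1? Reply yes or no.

D₁ = 624, D₂ = 624
river cycle of f (length 6): (10, 8, -14), (-14, 20, 4), (4, 20, -14), (-14, 8, 10), (10, 12, -12), (-12, 12, 10)
river cycle of g (length 6): (4, 20, -14), (-14, 8, 10), (10, 12, -12), (-12, 12, 10), (10, 8, -14), (-14, 20, 4)
cycles coincide ⇒ equivalent

yes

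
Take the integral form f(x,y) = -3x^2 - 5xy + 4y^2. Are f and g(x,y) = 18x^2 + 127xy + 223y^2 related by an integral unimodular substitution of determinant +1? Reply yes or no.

D₁ = 73, D₂ = 73
river cycle of f (length 18): (4, 5, -3), (-3, 7, 2), (2, 5, -6), (-6, 7, 1), (1, 7, -6), (-6, 5, 2), (2, 7, -3), (-3, 5, 4), (4, 3, -4), (-4, 5, 3), … (8 more)
river cycle of g (length 18): (3, 5, -4), (-4, 3, 4), (4, 5, -3), (-3, 7, 2), (2, 5, -6), (-6, 7, 1), (1, 7, -6), (-6, 5, 2), (2, 7, -3), (-3, 5, 4), … (8 more)
cycles coincide ⇒ equivalent

yes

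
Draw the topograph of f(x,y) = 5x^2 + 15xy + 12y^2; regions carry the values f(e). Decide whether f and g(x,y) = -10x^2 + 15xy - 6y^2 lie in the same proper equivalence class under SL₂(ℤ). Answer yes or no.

D₁ = -15, D₂ = -15
f: translate: b→5 (≡15 mod 10), so (5,15,12)→(5,5,2)
f: flip: (5,5,2)→(2,-5,5)
f: translate: b→-1 (≡-5 mod 4), so (2,-5,5)→(2,-1,2)
f: flip: (2,-1,2)→(2,1,2)
f: reduced (well bottom): (2,1,2) with a≤c, −a<b≤a
g is negative-definite; reduce −g:
−g: translate: b→5 (≡-15 mod 20), so (10,-15,6)→(10,5,1)
−g: flip: (10,5,1)→(1,-5,10)
−g: translate: b→1 (≡-5 mod 2), so (1,-5,10)→(1,1,4)
−g: reduced (well bottom): (1,1,4) with a≤c, −a<b≤a
flip sign back: reduced form of g is (-1,-1,-4)
reduced forms (2, 1, 2) vs (-1, -1, -4) ⇒ inequivalent

no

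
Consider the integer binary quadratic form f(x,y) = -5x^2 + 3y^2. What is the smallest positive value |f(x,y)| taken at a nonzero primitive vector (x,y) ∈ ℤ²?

descent: ρ → (3,6,-2)  [lands on river]
river: ρ → (-2,6,3)
closes: descent 1, river 2
min |a| on river = 2

2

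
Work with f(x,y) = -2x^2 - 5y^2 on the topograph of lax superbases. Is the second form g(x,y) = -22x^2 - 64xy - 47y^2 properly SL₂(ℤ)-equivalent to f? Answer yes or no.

D₁ = -40, D₂ = -40
f is negative-definite; reduce −f:
−f: reduced (well bottom): (2,0,5) with a≤c, −a<b≤a
flip sign back: reduced form of f is (-2,0,-5)
g is negative-definite; reduce −g:
−g: translate: b→20 (≡64 mod 44), so (22,64,47)→(22,20,5)
−g: flip: (22,20,5)→(5,-20,22)
−g: translate: b→0 (≡-20 mod 10), so (5,-20,22)→(5,0,2)
−g: flip: (5,0,2)→(2,0,5)
−g: reduced (well bottom): (2,0,5) with a≤c, −a<b≤a
flip sign back: reduced form of g is (-2,0,-5)
reduced forms (-2, 0, -5) vs (-2, 0, -5) ⇒ equivalent

yes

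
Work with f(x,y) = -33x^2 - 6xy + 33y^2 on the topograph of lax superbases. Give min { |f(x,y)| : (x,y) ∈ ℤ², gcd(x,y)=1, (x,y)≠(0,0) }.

descent: ρ → (33,6,-33)  [lands on river]
river: ρ → (-33,60,6)
river: ρ → (6,60,-33)
river: ρ → (-33,6,33)
river: ρ → (33,60,-6)
river: ρ → (-6,60,33)
closes: descent 1, river 6
min |a| on river = 6

6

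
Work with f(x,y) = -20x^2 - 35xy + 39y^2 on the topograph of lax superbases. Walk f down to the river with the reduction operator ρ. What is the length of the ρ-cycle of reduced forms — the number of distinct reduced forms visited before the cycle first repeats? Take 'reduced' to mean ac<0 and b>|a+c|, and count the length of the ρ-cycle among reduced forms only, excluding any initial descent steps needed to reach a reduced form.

D = 4345, ⌊√D⌋ = 65
descent: ρ → (39,35,-20)  [lands on river]
river: ρ → (-20,45,29)
river: ρ → (29,13,-36)
river: ρ → (-36,59,6)
river: ρ → (6,61,-26)
river: ρ → (-26,43,24)
river: ρ → (24,53,-16)
river: ρ → (-16,43,39)
ρ-cycle length = 8 (tail of 1 descent step not counted)

8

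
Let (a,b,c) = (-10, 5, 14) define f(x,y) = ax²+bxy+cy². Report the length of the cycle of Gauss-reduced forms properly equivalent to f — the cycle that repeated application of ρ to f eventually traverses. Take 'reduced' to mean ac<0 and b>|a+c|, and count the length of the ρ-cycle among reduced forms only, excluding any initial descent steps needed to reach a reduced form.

D = 585, ⌊√D⌋ = 24
river: ρ → (14,23,-1)
river: ρ → (-1,23,14)
river: ρ → (14,5,-10)
river: ρ → (-10,15,9)
river: ρ → (9,21,-4)
river: ρ → (-4,19,14)
river: ρ → (14,9,-9)
river: ρ → (-9,9,14)
river: ρ → (14,19,-4)
river: ρ → (-4,21,9)
river: ρ → (9,15,-10)
river: ρ → (-10,5,14)
ρ-cycle length = 12 (tail of 0 descent steps not counted)

12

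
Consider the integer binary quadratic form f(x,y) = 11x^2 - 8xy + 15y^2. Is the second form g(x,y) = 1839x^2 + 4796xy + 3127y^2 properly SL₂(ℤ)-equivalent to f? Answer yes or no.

D₁ = -596, D₂ = -596
f: reduced (well bottom): (11,-8,15) with a≤c, −a<b≤a
g: translate: b→1118 (≡4796 mod 3678), so (1839,4796,3127)→(1839,1118,170)
g: flip: (1839,1118,170)→(170,-1118,1839)
g: translate: b→-98 (≡-1118 mod 340), so (170,-1118,1839)→(170,-98,15)
g: flip: (170,-98,15)→(15,98,170)
g: translate: b→8 (≡98 mod 30), so (15,98,170)→(15,8,11)
g: flip: (15,8,11)→(11,-8,15)
g: reduced (well bottom): (11,-8,15) with a≤c, −a<b≤a
reduced forms (11, -8, 15) vs (11, -8, 15) ⇒ equivalent

yes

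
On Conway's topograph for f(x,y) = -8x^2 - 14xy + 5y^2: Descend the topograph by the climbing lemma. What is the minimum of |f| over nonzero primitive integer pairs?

descent: ρ → (5,14,-8)  [lands on river]
river: ρ → (-8,18,1)
river: ρ → (1,18,-8)
river: ρ → (-8,14,5)
river: ρ → (5,16,-5)
river: ρ → (-5,14,8)
river: ρ → (8,18,-1)
river: ρ → (-1,18,8)
river: ρ → (8,14,-5)
river: ρ → (-5,16,5)
closes: descent 1, river 10
min |a| on river = 1

1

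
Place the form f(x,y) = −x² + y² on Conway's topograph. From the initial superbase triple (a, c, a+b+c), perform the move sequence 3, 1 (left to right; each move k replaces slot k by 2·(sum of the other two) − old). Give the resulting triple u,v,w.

start (-1,1,0) = (f(1,0),f(0,1),f(1,1))
replace slot 3: 2·((-1)+1) − 0 = 0 → (-1,1,0)
replace slot 1: 2·(1+0) − (-1) = 3 → (3,1,0)

3,1,0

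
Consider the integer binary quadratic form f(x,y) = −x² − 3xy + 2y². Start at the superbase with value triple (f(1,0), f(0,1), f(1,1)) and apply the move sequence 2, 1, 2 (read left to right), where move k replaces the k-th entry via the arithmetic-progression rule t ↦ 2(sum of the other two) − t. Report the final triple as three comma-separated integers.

start (-1,2,-2) = (f(1,0),f(0,1),f(1,1))
replace slot 2: 2·((-1)+(-2)) − 2 = -8 → (-1,-8,-2)
replace slot 1: 2·((-8)+(-2)) − (-1) = -19 → (-19,-8,-2)
replace slot 2: 2·((-19)+(-2)) − (-8) = -34 → (-19,-34,-2)

-19,-34,-2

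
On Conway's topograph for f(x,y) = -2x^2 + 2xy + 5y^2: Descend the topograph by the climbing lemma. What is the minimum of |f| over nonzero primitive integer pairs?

descent: ρ → (5,-2,-2)
descent: ρ → (-2,6,1)  [lands on river]
river: ρ → (1,6,-2)
closes: descent 2, river 2
min |a| on river = 1

1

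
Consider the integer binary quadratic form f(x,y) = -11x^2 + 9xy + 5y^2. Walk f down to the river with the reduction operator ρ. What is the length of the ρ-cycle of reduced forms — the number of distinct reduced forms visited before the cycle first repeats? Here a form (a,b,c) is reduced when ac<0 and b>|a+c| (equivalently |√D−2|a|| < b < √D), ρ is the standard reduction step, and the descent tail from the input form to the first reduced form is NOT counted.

D = 301, ⌊√D⌋ = 17
river: ρ → (5,11,-9)
river: ρ → (-9,7,7)
river: ρ → (7,7,-9)
river: ρ → (-9,11,5)
river: ρ → (5,9,-11)
river: ρ → (-11,13,3)
river: ρ → (3,17,-1)
river: ρ → (-1,17,3)
river: ρ → (3,13,-11)
river: ρ → (-11,9,5)
ρ-cycle length = 10 (tail of 0 descent steps not counted)

10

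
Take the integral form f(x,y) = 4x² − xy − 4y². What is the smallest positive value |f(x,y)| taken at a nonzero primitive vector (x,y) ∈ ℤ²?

descent: ρ → (-4,1,4)  [lands on river]
river: ρ → (4,7,-1)
river: ρ → (-1,7,4)
river: ρ → (4,1,-4)
river: ρ → (-4,7,1)
river: ρ → (1,7,-4)
closes: descent 1, river 6
min |a| on river = 1

1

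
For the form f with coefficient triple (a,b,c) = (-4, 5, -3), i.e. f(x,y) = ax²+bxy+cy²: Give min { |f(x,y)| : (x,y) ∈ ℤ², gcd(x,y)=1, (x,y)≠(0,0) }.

translate: b→3 (≡-5 mod 8), so (4,-5,3)→(4,3,2)
flip: (4,3,2)→(2,-3,4)
translate: b→1 (≡-3 mod 4), so (2,-3,4)→(2,1,3)
reduced (well bottom): (2,1,3) with a≤c, −a<b≤a
well minimum |f| = |-2| = 2 (negative-definite)

2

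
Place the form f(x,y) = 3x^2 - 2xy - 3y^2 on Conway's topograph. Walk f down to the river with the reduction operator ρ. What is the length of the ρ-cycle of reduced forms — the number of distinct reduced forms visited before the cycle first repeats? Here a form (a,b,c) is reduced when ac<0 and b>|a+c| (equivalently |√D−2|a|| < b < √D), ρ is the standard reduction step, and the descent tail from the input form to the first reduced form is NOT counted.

D = 40, ⌊√D⌋ = 6
descent: ρ → (-3,2,3)  [lands on river]
river: ρ → (3,4,-2)
river: ρ → (-2,4,3)
river: ρ → (3,2,-3)
river: ρ → (-3,4,2)
river: ρ → (2,4,-3)
ρ-cycle length = 6 (tail of 1 descent step not counted)

6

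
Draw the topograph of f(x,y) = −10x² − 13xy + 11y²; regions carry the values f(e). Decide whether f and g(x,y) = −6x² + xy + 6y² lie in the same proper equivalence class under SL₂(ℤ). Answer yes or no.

D₁ = 609, D₂ = 145
discriminants differ ⇒ not SL₂(ℤ)-equivalent

no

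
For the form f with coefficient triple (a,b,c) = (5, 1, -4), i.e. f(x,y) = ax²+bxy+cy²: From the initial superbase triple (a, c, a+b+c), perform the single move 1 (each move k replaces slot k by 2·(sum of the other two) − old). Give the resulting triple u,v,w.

start (5,-4,2) = (f(1,0),f(0,1),f(1,1))
replace slot 1: 2·((-4)+2) − 5 = -9 → (-9,-4,2)

-9,-4,2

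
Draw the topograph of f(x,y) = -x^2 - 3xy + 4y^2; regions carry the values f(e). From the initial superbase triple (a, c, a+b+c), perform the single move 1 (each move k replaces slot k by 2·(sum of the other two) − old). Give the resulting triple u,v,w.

start (-1,4,0) = (f(1,0),f(0,1),f(1,1))
replace slot 1: 2·(4+0) − (-1) = 9 → (9,4,0)

9,4,0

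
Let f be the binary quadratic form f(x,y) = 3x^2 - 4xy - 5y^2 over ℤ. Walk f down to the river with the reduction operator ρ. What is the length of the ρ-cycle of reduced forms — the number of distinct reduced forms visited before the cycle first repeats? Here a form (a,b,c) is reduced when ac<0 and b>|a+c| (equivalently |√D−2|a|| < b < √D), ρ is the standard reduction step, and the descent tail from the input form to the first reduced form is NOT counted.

D = 76, ⌊√D⌋ = 8
descent: ρ → (-5,4,3)  [lands on river]
river: ρ → (3,8,-1)
river: ρ → (-1,8,3)
river: ρ → (3,4,-5)
river: ρ → (-5,6,2)
river: ρ → (2,6,-5)
ρ-cycle length = 6 (tail of 1 descent step not counted)

6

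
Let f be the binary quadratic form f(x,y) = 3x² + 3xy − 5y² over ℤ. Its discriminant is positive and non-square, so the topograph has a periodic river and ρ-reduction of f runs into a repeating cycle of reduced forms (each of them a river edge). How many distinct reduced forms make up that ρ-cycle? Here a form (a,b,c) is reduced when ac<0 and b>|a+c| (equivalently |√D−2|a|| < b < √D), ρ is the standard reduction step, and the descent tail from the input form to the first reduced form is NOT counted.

D = 69, ⌊√D⌋ = 8
river: ρ → (-5,7,1)
river: ρ → (1,7,-5)
river: ρ → (-5,3,3)
river: ρ → (3,3,-5)
ρ-cycle length = 4 (tail of 0 descent steps not counted)

4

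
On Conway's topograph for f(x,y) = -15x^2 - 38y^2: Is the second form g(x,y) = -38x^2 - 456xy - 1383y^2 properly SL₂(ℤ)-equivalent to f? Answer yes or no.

D₁ = -2280, D₂ = -2280
f is negative-definite; reduce −f:
−f: reduced (well bottom): (15,0,38) with a≤c, −a<b≤a
flip sign back: reduced form of f is (-15,0,-38)
g is negative-definite; reduce −g:
−g: translate: b→0 (≡456 mod 76), so (38,456,1383)→(38,0,15)
−g: flip: (38,0,15)→(15,0,38)
−g: reduced (well bottom): (15,0,38) with a≤c, −a<b≤a
flip sign back: reduced form of g is (-15,0,-38)
reduced forms (-15, 0, -38) vs (-15, 0, -38) ⇒ equivalent

yes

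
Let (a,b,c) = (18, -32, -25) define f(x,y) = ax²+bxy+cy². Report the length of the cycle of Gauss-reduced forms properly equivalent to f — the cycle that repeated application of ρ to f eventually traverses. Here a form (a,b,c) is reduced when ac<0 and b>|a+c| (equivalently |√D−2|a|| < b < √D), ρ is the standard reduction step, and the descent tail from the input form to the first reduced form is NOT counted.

D = 2824, ⌊√D⌋ = 53
descent: ρ → (-25,32,18)  [lands on river]
river: ρ → (18,40,-17)
river: ρ → (-17,28,30)
river: ρ → (30,32,-15)
river: ρ → (-15,28,34)
river: ρ → (34,40,-9)
river: ρ → (-9,50,9)
river: ρ → (9,40,-34)
river: ρ → (-34,28,15)
river: ρ → (15,32,-30)
river: ρ → (-30,28,17)
river: ρ → (17,40,-18)
river: ρ → (-18,32,25)
river: ρ → (25,18,-25)
ρ-cycle length = 14 (tail of 1 descent step not counted)

14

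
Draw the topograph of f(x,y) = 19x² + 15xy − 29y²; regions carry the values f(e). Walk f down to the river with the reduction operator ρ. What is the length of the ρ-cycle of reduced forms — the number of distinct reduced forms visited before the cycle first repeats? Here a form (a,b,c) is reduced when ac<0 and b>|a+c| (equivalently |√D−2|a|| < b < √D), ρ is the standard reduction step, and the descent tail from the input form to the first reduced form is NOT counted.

D = 2429, ⌊√D⌋ = 49
river: ρ → (-29,43,5)
river: ρ → (5,47,-11)
river: ρ → (-11,41,17)
river: ρ → (17,27,-25)
river: ρ → (-25,23,19)
river: ρ → (19,15,-29)
ρ-cycle length = 6 (tail of 0 descent steps not counted)

6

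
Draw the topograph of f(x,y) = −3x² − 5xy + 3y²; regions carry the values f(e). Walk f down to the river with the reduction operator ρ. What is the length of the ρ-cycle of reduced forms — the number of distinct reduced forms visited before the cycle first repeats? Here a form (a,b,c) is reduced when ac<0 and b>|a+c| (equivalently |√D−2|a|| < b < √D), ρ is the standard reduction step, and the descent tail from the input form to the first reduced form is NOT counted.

D = 61, ⌊√D⌋ = 7
descent: ρ → (3,5,-3)  [lands on river]
river: ρ → (-3,7,1)
river: ρ → (1,7,-3)
river: ρ → (-3,5,3)
river: ρ → (3,7,-1)
river: ρ → (-1,7,3)
ρ-cycle length = 6 (tail of 1 descent step not counted)

6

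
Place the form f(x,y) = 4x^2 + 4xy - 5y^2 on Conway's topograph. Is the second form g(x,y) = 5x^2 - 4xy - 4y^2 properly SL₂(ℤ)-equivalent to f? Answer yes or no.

D₁ = 96, D₂ = 96
river cycle of f (length 4): (-5, 6, 3), (3, 6, -5), (-5, 4, 4), (4, 4, -5)
river cycle of g (length 4): (-4, 4, 5), (5, 6, -3), (-3, 6, 5), (5, 4, -4)
cycles differ ⇒ inequivalent

no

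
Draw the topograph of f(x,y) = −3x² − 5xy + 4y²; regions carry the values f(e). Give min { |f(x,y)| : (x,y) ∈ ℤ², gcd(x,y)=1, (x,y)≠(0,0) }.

descent: ρ → (4,5,-3)  [lands on river]
river: ρ → (-3,7,2)
river: ρ → (2,5,-6)
river: ρ → (-6,7,1)
river: ρ → (1,7,-6)
river: ρ → (-6,5,2)
river: ρ → (2,7,-3)
river: ρ → (-3,5,4)
river: ρ → (4,3,-4)
river: ρ → (-4,5,3)
river: ρ → (3,7,-2)
river: ρ → (-2,5,6)
river: ρ → (6,7,-1)
river: ρ → (-1,7,6)
river: ρ → (6,5,-2)
river: ρ → (-2,7,3)
river: ρ → (3,5,-4)
river: ρ → (-4,3,4)
closes: descent 1, river 18
min |a| on river = 1

1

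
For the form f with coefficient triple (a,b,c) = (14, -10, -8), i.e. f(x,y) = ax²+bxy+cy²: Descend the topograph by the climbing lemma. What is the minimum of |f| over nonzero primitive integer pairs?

descent: ρ → (-8,10,14)  [lands on river]
river: ρ → (14,18,-4)
river: ρ → (-4,22,4)
river: ρ → (4,18,-14)
river: ρ → (-14,10,8)
river: ρ → (8,22,-2)
river: ρ → (-2,22,8)
river: ρ → (8,10,-14)
river: ρ → (-14,18,4)
river: ρ → (4,22,-4)
river: ρ → (-4,18,14)
river: ρ → (14,10,-8)
river: ρ → (-8,22,2)
river: ρ → (2,22,-8)
closes: descent 1, river 14
min |a| on river = 2

2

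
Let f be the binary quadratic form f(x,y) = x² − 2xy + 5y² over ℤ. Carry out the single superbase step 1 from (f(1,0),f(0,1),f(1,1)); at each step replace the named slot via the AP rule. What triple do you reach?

start (1,5,4) = (f(1,0),f(0,1),f(1,1))
replace slot 1: 2·(5+4) − 1 = 17 → (17,5,4)

17,5,4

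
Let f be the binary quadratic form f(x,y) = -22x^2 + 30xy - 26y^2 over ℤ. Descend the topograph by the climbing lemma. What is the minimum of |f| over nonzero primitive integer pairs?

translate: b→14 (≡-30 mod 44), so (22,-30,26)→(22,14,18)
flip: (22,14,18)→(18,-14,22)
reduced (well bottom): (18,-14,22) with a≤c, −a<b≤a
well minimum |f| = |-18| = 18 (negative-definite)

18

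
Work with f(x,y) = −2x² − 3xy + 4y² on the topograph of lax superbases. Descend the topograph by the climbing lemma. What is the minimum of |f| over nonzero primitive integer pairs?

descent: ρ → (4,3,-2)  [lands on river]
river: ρ → (-2,5,2)
river: ρ → (2,3,-4)
river: ρ → (-4,5,1)
river: ρ → (1,5,-4)
river: ρ → (-4,3,2)
river: ρ → (2,5,-2)
river: ρ → (-2,3,4)
river: ρ → (4,5,-1)
river: ρ → (-1,5,4)
closes: descent 1, river 10
min |a| on river = 1

1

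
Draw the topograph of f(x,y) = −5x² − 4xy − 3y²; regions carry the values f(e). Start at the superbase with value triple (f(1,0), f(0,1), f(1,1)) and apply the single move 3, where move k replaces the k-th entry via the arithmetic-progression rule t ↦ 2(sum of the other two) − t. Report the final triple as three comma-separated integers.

start (-5,-3,-12) = (f(1,0),f(0,1),f(1,1))
replace slot 3: 2·((-5)+(-3)) − (-12) = -4 → (-5,-3,-4)

-5,-3,-4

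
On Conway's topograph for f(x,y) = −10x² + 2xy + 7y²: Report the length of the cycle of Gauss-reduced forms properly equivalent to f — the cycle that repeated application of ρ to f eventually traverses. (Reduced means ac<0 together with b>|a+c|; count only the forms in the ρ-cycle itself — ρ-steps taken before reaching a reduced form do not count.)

D = 284, ⌊√D⌋ = 16
descent: ρ → (7,12,-5)  [lands on river]
river: ρ → (-5,8,11)
river: ρ → (11,14,-2)
river: ρ → (-2,14,11)
river: ρ → (11,8,-5)
river: ρ → (-5,12,7)
river: ρ → (7,16,-1)
river: ρ → (-1,16,7)
ρ-cycle length = 8 (tail of 1 descent step not counted)

8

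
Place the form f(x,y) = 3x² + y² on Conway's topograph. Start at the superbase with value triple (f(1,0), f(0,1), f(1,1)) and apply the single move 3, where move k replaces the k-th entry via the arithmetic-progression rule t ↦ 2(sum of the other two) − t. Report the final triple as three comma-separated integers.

start (3,1,4) = (f(1,0),f(0,1),f(1,1))
replace slot 3: 2·(3+1) − 4 = 4 → (3,1,4)

3,1,4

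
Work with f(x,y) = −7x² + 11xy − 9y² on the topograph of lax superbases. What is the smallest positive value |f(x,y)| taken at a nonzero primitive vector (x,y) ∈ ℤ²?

translate: b→3 (≡-11 mod 14), so (7,-11,9)→(7,3,5)
flip: (7,3,5)→(5,-3,7)
reduced (well bottom): (5,-3,7) with a≤c, −a<b≤a
well minimum |f| = |-5| = 5 (negative-definite)

5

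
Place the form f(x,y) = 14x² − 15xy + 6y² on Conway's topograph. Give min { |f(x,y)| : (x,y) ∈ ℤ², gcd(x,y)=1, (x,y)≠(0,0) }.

translate: b→13 (≡-15 mod 28), so (14,-15,6)→(14,13,5)
flip: (14,13,5)→(5,-13,14)
translate: b→-3 (≡-13 mod 10), so (5,-13,14)→(5,-3,6)
reduced (well bottom): (5,-3,6) with a≤c, −a<b≤a
well minimum = a = 5

5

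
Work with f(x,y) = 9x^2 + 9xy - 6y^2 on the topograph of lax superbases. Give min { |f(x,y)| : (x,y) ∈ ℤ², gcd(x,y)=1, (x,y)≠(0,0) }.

river: ρ → (-6,15,3)
river: ρ → (3,15,-6)
river: ρ → (-6,9,9)
river: ρ → (9,9,-6)
closes: descent 0, river 4
min |a| on river = 3

3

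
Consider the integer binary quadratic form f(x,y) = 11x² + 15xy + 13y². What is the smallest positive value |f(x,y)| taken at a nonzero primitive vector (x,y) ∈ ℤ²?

translate: b→-7 (≡15 mod 22), so (11,15,13)→(11,-7,9)
flip: (11,-7,9)→(9,7,11)
reduced (well bottom): (9,7,11) with a≤c, −a<b≤a
well minimum = a = 9

9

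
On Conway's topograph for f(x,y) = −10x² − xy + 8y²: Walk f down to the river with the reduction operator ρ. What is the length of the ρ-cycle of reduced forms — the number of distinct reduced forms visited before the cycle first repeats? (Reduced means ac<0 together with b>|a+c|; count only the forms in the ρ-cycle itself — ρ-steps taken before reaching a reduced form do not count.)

D = 321, ⌊√D⌋ = 17
descent: ρ → (8,17,-1)  [lands on river]
river: ρ → (-1,17,8)
river: ρ → (8,15,-3)
river: ρ → (-3,15,8)
ρ-cycle length = 4 (tail of 1 descent step not counted)

4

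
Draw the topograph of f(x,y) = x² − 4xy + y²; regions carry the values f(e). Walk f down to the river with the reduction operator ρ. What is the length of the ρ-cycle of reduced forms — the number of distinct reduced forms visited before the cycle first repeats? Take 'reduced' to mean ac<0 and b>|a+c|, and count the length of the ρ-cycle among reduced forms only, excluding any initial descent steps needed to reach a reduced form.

D = 12, ⌊√D⌋ = 3
descent: ρ → (1,2,-2)  [lands on river]
river: ρ → (-2,2,1)
ρ-cycle length = 2 (tail of 1 descent step not counted)

2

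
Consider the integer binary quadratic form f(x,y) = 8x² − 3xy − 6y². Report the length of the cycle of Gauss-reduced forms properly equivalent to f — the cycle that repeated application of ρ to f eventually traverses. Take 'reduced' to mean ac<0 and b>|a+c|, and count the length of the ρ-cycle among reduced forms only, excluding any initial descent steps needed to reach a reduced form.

D = 201, ⌊√D⌋ = 14
descent: ρ → (-6,3,8)  [lands on river]
river: ρ → (8,13,-1)
river: ρ → (-1,13,8)
river: ρ → (8,3,-6)
river: ρ → (-6,9,5)
river: ρ → (5,11,-4)
river: ρ → (-4,13,2)
river: ρ → (2,11,-10)
river: ρ → (-10,9,3)
river: ρ → (3,9,-10)
river: ρ → (-10,11,2)
river: ρ → (2,13,-4)
river: ρ → (-4,11,5)
river: ρ → (5,9,-6)
ρ-cycle length = 14 (tail of 1 descent step not counted)

14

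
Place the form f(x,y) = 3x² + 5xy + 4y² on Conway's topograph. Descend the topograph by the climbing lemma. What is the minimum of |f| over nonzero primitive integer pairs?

translate: b→-1 (≡5 mod 6), so (3,5,4)→(3,-1,2)
flip: (3,-1,2)→(2,1,3)
reduced (well bottom): (2,1,3) with a≤c, −a<b≤a
well minimum = a = 2

2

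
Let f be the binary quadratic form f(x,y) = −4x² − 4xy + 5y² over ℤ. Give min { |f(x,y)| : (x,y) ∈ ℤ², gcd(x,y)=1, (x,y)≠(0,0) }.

descent: ρ → (5,4,-4)  [lands on river]
river: ρ → (-4,4,5)
river: ρ → (5,6,-3)
river: ρ → (-3,6,5)
closes: descent 1, river 4
min |a| on river = 3

3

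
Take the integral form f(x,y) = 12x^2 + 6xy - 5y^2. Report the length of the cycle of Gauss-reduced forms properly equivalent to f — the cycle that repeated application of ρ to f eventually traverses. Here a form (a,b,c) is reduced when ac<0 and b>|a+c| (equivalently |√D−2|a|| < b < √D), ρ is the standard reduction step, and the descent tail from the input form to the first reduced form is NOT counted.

D = 276, ⌊√D⌋ = 16
descent: ρ → (-5,14,4)  [lands on river]
river: ρ → (4,10,-11)
river: ρ → (-11,12,3)
river: ρ → (3,12,-11)
river: ρ → (-11,10,4)
river: ρ → (4,14,-5)
river: ρ → (-5,16,1)
river: ρ → (1,16,-5)
ρ-cycle length = 8 (tail of 1 descent step not counted)

8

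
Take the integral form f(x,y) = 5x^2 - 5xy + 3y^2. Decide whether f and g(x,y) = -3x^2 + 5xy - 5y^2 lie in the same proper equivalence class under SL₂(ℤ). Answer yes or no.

D₁ = -35, D₂ = -35
f: translate: b→5 (≡-5 mod 10), so (5,-5,3)→(5,5,3)
f: flip: (5,5,3)→(3,-5,5)
f: translate: b→1 (≡-5 mod 6), so (3,-5,5)→(3,1,3)
f: reduced (well bottom): (3,1,3) with a≤c, −a<b≤a
g is negative-definite; reduce −g:
−g: translate: b→1 (≡-5 mod 6), so (3,-5,5)→(3,1,3)
−g: reduced (well bottom): (3,1,3) with a≤c, −a<b≤a
flip sign back: reduced form of g is (-3,-1,-3)
reduced forms (3, 1, 3) vs (-3, -1, -3) ⇒ inequivalent

no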